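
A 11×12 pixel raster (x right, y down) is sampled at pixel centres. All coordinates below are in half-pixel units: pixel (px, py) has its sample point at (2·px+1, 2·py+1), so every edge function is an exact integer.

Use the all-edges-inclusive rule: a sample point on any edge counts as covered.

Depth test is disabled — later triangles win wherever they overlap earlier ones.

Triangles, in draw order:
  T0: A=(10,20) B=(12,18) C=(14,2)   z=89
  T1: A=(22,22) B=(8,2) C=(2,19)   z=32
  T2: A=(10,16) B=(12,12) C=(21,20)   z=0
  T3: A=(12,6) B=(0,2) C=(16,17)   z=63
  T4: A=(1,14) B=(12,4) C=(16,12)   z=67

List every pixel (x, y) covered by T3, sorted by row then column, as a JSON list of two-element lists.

T0:
  2·area = 28  (B↔C swapped to make it positive)
  edge (10, 20)→(14, 2): d=(4,-18) inclusive
  edge (14, 2)→(12, 18): d=(-2,16) inclusive
  edge (12, 18)→(10, 20): d=(-2,2) inclusive
    (6,3)@(13, 7): e=[2,6,20] → #
    (7,3)@(15, 7): e=[38,-26,16] → ·
    (6,4)@(13, 9): e=[10,2,16] → #
    (7,4)@(15, 9): e=[46,-30,12] → ·
    (10,4)@(21, 9): e=[154,-126,0] → ·  [on edge]
    (6,5)@(13, 11): e=[18,-2,12] → ·
    (9,5)@(19, 11): e=[126,-98,0] → ·  [on edge]
    (8,6)@(17, 13): e=[98,-70,0] → ·  [on edge]
    (7,7)@(15, 15): e=[70,-42,0] → ·  [on edge]
    (5,8)@(11, 17): e=[6,18,4] → #
    (6,8)@(13, 17): e=[42,-14,0] → ·  [on edge]
    (5,9)@(11, 19): e=[14,14,0] → #  [on edge]
    (4,10)@(9, 21): e=[-14,42,0] → ·  [on edge]
    (3,11)@(7, 23): e=[-42,70,0] → ·  [on edge]
  covered (4 px):
    · · · · · · · · · · ·
    · · · · · · · · · · ·
    · · · · · · · · · · ·
    · · · · · · # · · · ·
    · · · · · · # · · · ·
    · · · · · · · · · · ·
    · · · · · · · · · · ·
    · · · · · · · · · · ·
    · · · · · # · · · · ·
    · · · · · # · · · · ·
    · · · · · · · · · · ·
    · · · · · · · · · · ·
T1:
  2·area = 358  (B↔C swapped to make it positive)
  edge (22, 22)→(2, 19): d=(-20,-3) inclusive
  edge (2, 19)→(8, 2): d=(6,-17) inclusive
  edge (8, 2)→(22, 22): d=(14,20) inclusive
    (3,2)@(7, 5): e=[295,1,62] → #
    (4,2)@(9, 5): e=[301,35,22] → #
    (5,2)@(11, 5): e=[307,69,-18] → ·
    (3,3)@(7, 7): e=[255,13,90] → #
    (5,3)@(11, 7): e=[267,81,10] → #
    (6,3)@(13, 7): e=[273,115,-30] → ·
    (3,4)@(7, 9): e=[215,25,118] → #
    (6,4)@(13, 9): e=[233,127,-2] → ·
    (2,5)@(5, 11): e=[169,3,186] → #
    (6,5)@(13, 11): e=[193,139,26] → #
    (7,5)@(15, 11): e=[199,173,-14] → ·
    (2,6)@(5, 13): e=[129,15,214] → #
  covered (46 px):
    · · · · · · · · · · ·
    · · · · · · · · · · ·
    · · · # # · · · · · ·
    · · · # # # · · · · ·
    · · · # # # · · · · ·
    · · # # # # # · · · ·
    · · # # # # # # · · ·
    · · # # # # # # # · ·
    · # # # # # # # # · ·
    · # # # # # # # # # ·
    · · · · · · · · # # #
    · · · · · · · · · · ·
T2:
  2·area = 52
  edge (10, 16)→(12, 12): d=(2,-4) inclusive
  edge (12, 12)→(21, 20): d=(9,8) inclusive
  edge (21, 20)→(10, 16): d=(-11,-4) inclusive
    (6,6)@(13, 13): e=[6,1,45] → #
    (7,6)@(15, 13): e=[14,-15,53] → ·
    (5,7)@(11, 15): e=[2,35,15] → #
    (7,7)@(15, 15): e=[18,3,31] → #
    (8,7)@(17, 15): e=[26,-13,39] → ·
    (5,8)@(11, 17): e=[6,53,-7] → ·
    (6,8)@(13, 17): e=[14,37,1] → #
    (8,8)@(17, 17): e=[30,5,17] → #
    (9,8)@(19, 17): e=[38,-11,25] → ·
    (6,9)@(13, 19): e=[18,55,-21] → ·
    (7,9)@(15, 19): e=[26,39,-13] → ·
    (8,9)@(17, 19): e=[34,23,-5] → ·
  covered (8 px):
    · · · · · · · · · · ·
    · · · · · · · · · · ·
    · · · · · · · · · · ·
    · · · · · · · · · · ·
    · · · · · · · · · · ·
    · · · · · · · · · · ·
    · · · · · · # · · · ·
    · · · · · # # # · · ·
    · · · · · · # # # · ·
    · · · · · · · · · # ·
    · · · · · · · · · · ·
    · · · · · · · · · · ·
T3:
  2·area = 116  (B↔C swapped to make it positive)
  edge (12, 6)→(16, 17): d=(4,11) inclusive
  edge (16, 17)→(0, 2): d=(-16,-15) inclusive
  edge (0, 2)→(12, 6): d=(12,4) inclusive
    (1,1)@(3, 3): e=[87,29,0] → #  [on edge]
    (2,1)@(5, 3): e=[65,59,-8] → ·
    (1,2)@(3, 5): e=[95,-3,24] → ·
    (2,2)@(5, 5): e=[73,27,16] → #
    (3,2)@(7, 5): e=[51,57,8] → #
    (4,2)@(9, 5): e=[29,87,0] → #  [on edge]
    (5,2)@(11, 5): e=[7,117,-8] → ·
    (2,3)@(5, 7): e=[81,-5,40] → ·
    (3,3)@(7, 7): e=[59,25,32] → #
    (5,3)@(11, 7): e=[15,85,16] → #
    (6,3)@(13, 7): e=[-7,115,8] → ·
    (7,3)@(15, 7): e=[-29,145,0] → ·  [on edge]
    (10,4)@(21, 9): e=[-87,203,0] → ·  [on edge]
  covered (14 px):
    · · · · · · · · · · ·
    · # · · · · · · · · ·
    · · # # # · · · · · ·
    · · · # # # · · · · ·
    · · · · # # # · · · ·
    · · · · · # # · · · ·
    · · · · · · # · · · ·
    · · · · · · · # · · ·
    · · · · · · · · · · ·
    · · · · · · · · · · ·
    · · · · · · · · · · ·
    · · · · · · · · · · ·
T4:
  2·area = 128
  edge (1, 14)→(12, 4): d=(11,-10) inclusive
  edge (12, 4)→(16, 12): d=(4,8) inclusive
  edge (16, 12)→(1, 14): d=(-15,2) inclusive
    (5,2)@(11, 5): e=[1,12,115] → #
    (6,2)@(13, 5): e=[21,-4,111] → ·
    (4,3)@(9, 7): e=[3,36,89] → #
    (6,3)@(13, 7): e=[43,4,81] → #
    (7,3)@(15, 7): e=[63,-12,77] → ·
    (3,4)@(7, 9): e=[5,60,63] → #
    (7,4)@(15, 9): e=[85,-4,47] → ·
    (2,5)@(5, 11): e=[7,84,37] → #
    (7,5)@(15, 11): e=[107,4,17] → #
    (8,5)@(17, 11): e=[127,-12,13] → ·
    (1,6)@(3, 13): e=[9,108,11] → #
    (4,6)@(9, 13): e=[69,60,-1] → ·
  covered (17 px):
    · · · · · · · · · · ·
    · · · · · · · · · · ·
    · · · · · # · · · · ·
    · · · · # # # · · · ·
    · · · # # # # · · · ·
    · · # # # # # # · · ·
    · # # # · · · · · · ·
    · · · · · · · · · · ·
    · · · · · · · · · · ·
    · · · · · · · · · · ·
    · · · · · · · · · · ·
    · · · · · · · · · · ·

Final: [[1,1],[2,2],[3,2],[4,2],[3,3],[4,3],[5,3],[4,4],[5,4],[6,4],[5,5],[6,5],[6,6],[7,7]]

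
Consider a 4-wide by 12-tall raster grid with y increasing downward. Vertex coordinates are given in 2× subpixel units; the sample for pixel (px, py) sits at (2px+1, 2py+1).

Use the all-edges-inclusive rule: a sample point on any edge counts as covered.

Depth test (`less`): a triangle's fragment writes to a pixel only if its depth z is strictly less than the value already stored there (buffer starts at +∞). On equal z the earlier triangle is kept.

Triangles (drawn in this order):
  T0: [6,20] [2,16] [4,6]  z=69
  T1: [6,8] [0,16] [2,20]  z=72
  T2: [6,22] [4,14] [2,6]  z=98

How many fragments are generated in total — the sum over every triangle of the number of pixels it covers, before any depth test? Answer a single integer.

T0:
  2·area = 48
  edge (6, 20)→(2, 16): d=(-4,-4) inclusive
  edge (2, 16)→(4, 6): d=(2,-10) inclusive
  edge (4, 6)→(6, 20): d=(2,14) inclusive
    (2,0)@(5, 1): e=[72,0,-24] → .  [on edge]
    (1,5)@(3, 11): e=[24,0,24] → X  [on edge]
    (2,5)@(5, 11): e=[32,20,-4] → .
    (1,6)@(3, 13): e=[16,4,28] → X
    (2,6)@(5, 13): e=[24,24,0] → X  [on edge]
    (3,6)@(7, 13): e=[32,44,-28] → .
    (0,7)@(1, 15): e=[0,-12,60] → .  [on edge]
    (1,7)@(3, 15): e=[8,8,32] → X
    (3,7)@(7, 15): e=[24,48,-24] → .
    (1,8)@(3, 17): e=[0,12,36] → X  [on edge]
    (3,8)@(7, 17): e=[16,52,-20] → .
    (1,9)@(3, 19): e=[-8,16,40] → .
    (2,9)@(5, 19): e=[0,36,12] → X  [on edge]
    (0,10)@(1, 21): e=[-24,0,72] → .  [on edge]
    (3,10)@(7, 21): e=[0,60,-12] → .  [on edge]
  covered (8 px):
    . . . .
    . . . .
    . . . .
    . . . .
    . . . .
    . X . .
    . X X .
    . X X .
    . X X .
    . . X .
    . . . .
    . . . .
T1:
  2·area = 40  (B↔C swapped to make it positive)
  edge (6, 8)→(2, 20): d=(-4,12) inclusive
  edge (2, 20)→(0, 16): d=(-2,-4) inclusive
  edge (0, 16)→(6, 8): d=(6,-8) inclusive
    (3,2)@(7, 5): e=[0,50,-10] → .  [on edge]
    (2,5)@(5, 11): e=[0,30,10] → X  [on edge]
    (3,5)@(7, 11): e=[-24,38,26] → .
    (1,6)@(3, 13): e=[16,18,6] → X
    (2,6)@(5, 13): e=[-8,26,22] → .
    (0,7)@(1, 15): e=[32,6,2] → X
    (2,7)@(5, 15): e=[-16,22,34] → .
    (0,8)@(1, 17): e=[24,2,14] → X
    (1,8)@(3, 17): e=[0,10,30] → X  [on edge]
    (2,8)@(5, 17): e=[-24,18,46] → .
    (0,9)@(1, 19): e=[16,-2,26] → .
    (1,9)@(3, 19): e=[-8,6,42] → .
    (0,11)@(1, 23): e=[0,-10,50] → .  [on edge]
  covered (6 px):
    . . . .
    . . . .
    . . . .
    . . . .
    . . . .
    . . X .
    . X . .
    X X . .
    X X . .
    . . . .
    . . . .
    . . . .
T2:
  degenerate (2·area = 0) — covers nothing

Final: 14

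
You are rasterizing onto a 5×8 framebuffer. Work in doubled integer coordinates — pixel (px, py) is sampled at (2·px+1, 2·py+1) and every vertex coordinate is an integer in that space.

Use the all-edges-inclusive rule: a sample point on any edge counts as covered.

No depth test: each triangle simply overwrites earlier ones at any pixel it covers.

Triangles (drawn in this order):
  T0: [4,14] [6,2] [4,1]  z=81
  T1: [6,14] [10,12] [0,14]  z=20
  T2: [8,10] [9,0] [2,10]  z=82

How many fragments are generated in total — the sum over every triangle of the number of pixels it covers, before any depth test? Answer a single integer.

T0:
  2·area = 26  (B↔C swapped to make it positive)
  edge (4, 14)→(4, 1): d=(0,-13) inclusive
  edge (4, 1)→(6, 2): d=(2,1) inclusive
  edge (6, 2)→(4, 14): d=(-2,12) inclusive
    (2,1)@(5, 3): e=[13,3,10] → X
    (3,1)@(7, 3): e=[39,1,-14] → .
    (2,2)@(5, 5): e=[13,7,6] → X
    (3,2)@(7, 5): e=[39,5,-18] → .
    (2,3)@(5, 7): e=[13,11,2] → X
    (3,3)@(7, 7): e=[39,9,-22] → .
    (2,4)@(5, 9): e=[13,15,-2] → .
  covered (3 px):
    . . . . .
    . . X . .
    . . X . .
    . . X . .
    . . . . .
    . . . . .
    . . . . .
    . . . . .
T1:
  2·area = 12  (B↔C swapped to make it positive)
  edge (6, 14)→(0, 14): d=(-6,0) inclusive
  edge (0, 14)→(10, 12): d=(10,-2) inclusive
  edge (10, 12)→(6, 14): d=(-4,2) inclusive
    (2,6)@(5, 13): e=[6,0,6] → X  [on edge]
    (3,6)@(7, 13): e=[6,4,2] → X
    (4,6)@(9, 13): e=[6,8,-2] → .
    (2,7)@(5, 15): e=[-6,20,-2] → .
    (3,7)@(7, 15): e=[-6,24,-6] → .
  covered (2 px):
    . . . . .
    . . . . .
    . . . . .
    . . . . .
    . . . . .
    . . . . .
    . . X X .
    . . . . .
T2:
  2·area = 60  (B↔C swapped to make it positive)
  edge (8, 10)→(2, 10): d=(-6,0) inclusive
  edge (2, 10)→(9, 0): d=(7,-10) inclusive
  edge (9, 0)→(8, 10): d=(-1,10) inclusive
    (3,1)@(7, 3): e=[42,1,17] → X
    (4,1)@(9, 3): e=[42,21,-3] → .
    (3,2)@(7, 5): e=[30,15,15] → X
    (4,2)@(9, 5): e=[30,35,-5] → .
    (2,3)@(5, 7): e=[18,9,33] → X
    (4,3)@(9, 7): e=[18,49,-7] → .
    (1,4)@(3, 9): e=[6,3,51] → X
    (4,4)@(9, 9): e=[6,63,-9] → .
    (1,5)@(3, 11): e=[-6,17,49] → .
    (2,5)@(5, 11): e=[-6,37,29] → .
    (3,5)@(7, 11): e=[-6,57,9] → .
  covered (7 px):
    . . . . .
    . . . X .
    . . . X .
    . . X X .
    . X X X .
    . . . . .
    . . . . .
    . . . . .

Final: 12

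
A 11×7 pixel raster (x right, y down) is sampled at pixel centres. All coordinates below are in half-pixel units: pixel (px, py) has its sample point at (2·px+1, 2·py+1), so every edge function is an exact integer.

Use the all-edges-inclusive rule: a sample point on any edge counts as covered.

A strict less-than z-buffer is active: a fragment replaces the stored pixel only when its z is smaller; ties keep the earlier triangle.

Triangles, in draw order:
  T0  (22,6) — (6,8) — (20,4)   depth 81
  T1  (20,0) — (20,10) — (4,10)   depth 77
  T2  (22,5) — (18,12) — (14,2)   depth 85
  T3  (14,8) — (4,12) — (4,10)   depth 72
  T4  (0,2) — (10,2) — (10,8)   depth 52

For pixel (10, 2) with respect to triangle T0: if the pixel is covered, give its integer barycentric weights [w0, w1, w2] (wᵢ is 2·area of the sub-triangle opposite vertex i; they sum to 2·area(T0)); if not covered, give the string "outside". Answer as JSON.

T0:
  2·area = 36
  edge (22, 6)→(6, 8): d=(-16,2) inclusive
  edge (6, 8)→(20, 4): d=(14,-4) inclusive
  edge (20, 4)→(22, 6): d=(2,2) inclusive
    (8,0)@(17, 1): e=[90,-54,0] → ·  [on edge]
    (9,1)@(19, 3): e=[54,-18,0] → ·  [on edge]
    (8,2)@(17, 5): e=[26,2,8] → █
    (9,2)@(19, 5): e=[22,10,4] → █
    (10,2)@(21, 5): e=[18,18,0] → █  [on edge]
    (5,3)@(11, 7): e=[6,6,24] → █
    (6,3)@(13, 7): e=[2,14,20] → █
    (7,3)@(15, 7): e=[-2,22,16] → ·
    (8,3)@(17, 7): e=[-6,30,12] → ·
    (9,3)@(19, 7): e=[-10,38,8] → ·
    (10,3)@(21, 7): e=[-14,46,4] → ·
    (5,4)@(11, 9): e=[-26,34,28] → ·
  covered (5 px):
    · · · · · · · · · · ·
    · · · · · · · · · · ·
    · · · · · · · · █ █ █
    · · · · · █ █ · · · ·
    · · · · · · · · · · ·
    · · · · · · · · · · ·
    · · · · · · · · · · ·
T1:
  2·area = 160
  edge (20, 0)→(20, 10): d=(0,10) inclusive
  edge (20, 10)→(4, 10): d=(-16,0) inclusive
  edge (4, 10)→(20, 0): d=(16,-10) inclusive
    (9,0)@(19, 1): e=[10,144,6] → █
    (10,0)@(21, 1): e=[-10,144,26] → ·
    (8,1)@(17, 3): e=[30,112,18] → █
    (10,1)@(21, 3): e=[-10,112,58] → ·
    (6,2)@(13, 5): e=[70,80,10] → █
    (7,2)@(15, 5): e=[50,80,30] → █
    (10,2)@(21, 5): e=[-10,80,90] → ·
    (4,3)@(9, 7): e=[110,48,2] → █
    (5,3)@(11, 7): e=[90,48,22] → █
    (10,3)@(21, 7): e=[-10,48,122] → ·
    (3,4)@(7, 9): e=[130,16,14] → █
    (10,4)@(21, 9): e=[-10,16,154] → ·
  covered (20 px):
    · · · · · · · · · █ ·
    · · · · · · · · █ █ ·
    · · · · · · █ █ █ █ ·
    · · · · █ █ █ █ █ █ ·
    · · · █ █ █ █ █ █ █ ·
    · · · · · · · · · · ·
    · · · · · · · · · · ·
T2:
  2·area = 68
  edge (22, 5)→(18, 12): d=(-4,7) inclusive
  edge (18, 12)→(14, 2): d=(-4,-10) inclusive
  edge (14, 2)→(22, 5): d=(8,3) inclusive
    (7,1)@(15, 3): e=[57,6,5] → █
    (8,1)@(17, 3): e=[43,26,-1] → ·
    (7,2)@(15, 5): e=[49,-2,21] → ·
    (8,2)@(17, 5): e=[35,18,15] → █
    (9,2)@(19, 5): e=[21,38,9] → █
    (10,2)@(21, 5): e=[7,58,3] → █
    (8,3)@(17, 7): e=[27,10,31] → █
    (10,3)@(21, 7): e=[-1,50,19] → ·
    (8,4)@(17, 9): e=[19,2,47] → █
    (10,4)@(21, 9): e=[-9,42,35] → ·
    (8,5)@(17, 11): e=[11,-6,63] → ·
    (9,5)@(19, 11): e=[-3,14,57] → ·
  covered (8 px):
    · · · · · · · · · · ·
    · · · · · · · █ · · ·
    · · · · · · · · █ █ █
    · · · · · · · · █ █ ·
    · · · · · · · · █ █ ·
    · · · · · · · · · · ·
    · · · · · · · · · · ·
T3:
  2·area = 20
  edge (14, 8)→(4, 12): d=(-10,4) inclusive
  edge (4, 12)→(4, 10): d=(0,-2) inclusive
  edge (4, 10)→(14, 8): d=(10,-2) inclusive
    (9,3)@(19, 7): e=[-10,30,0] → ·  [on edge]
    (4,4)@(9, 9): e=[10,10,0] → █  [on edge]
    (5,4)@(11, 9): e=[2,14,4] → █
    (6,4)@(13, 9): e=[-6,18,8] → ·
    (2,5)@(5, 11): e=[6,2,12] → █
    (3,5)@(7, 11): e=[-2,6,16] → ·
    (4,5)@(9, 11): e=[-10,10,20] → ·
    (5,5)@(11, 11): e=[-18,14,24] → ·
    (2,6)@(5, 13): e=[-14,2,32] → ·
  covered (3 px):
    · · · · · · · · · · ·
    · · · · · · · · · · ·
    · · · · · · · · · · ·
    · · · · · · · · · · ·
    · · · · █ █ · · · · ·
    · · █ · · · · · · · ·
    · · · · · · · · · · ·
T4:
  2·area = 60
  edge (0, 2)→(10, 2): d=(10,0) inclusive
  edge (10, 2)→(10, 8): d=(0,6) inclusive
  edge (10, 8)→(0, 2): d=(-10,-6) inclusive
    (1,1)@(3, 3): e=[10,42,8] → █
    (2,1)@(5, 3): e=[10,30,20] → █
    (3,1)@(7, 3): e=[10,18,32] → █
    (4,1)@(9, 3): e=[10,6,44] → █
    (5,1)@(11, 3): e=[10,-6,56] → ·
    (1,2)@(3, 5): e=[30,42,-12] → ·
    (2,2)@(5, 5): e=[30,30,0] → █  [on edge]
    (5,2)@(11, 5): e=[30,-6,36] → ·
    (2,3)@(5, 7): e=[50,30,-20] → ·
    (3,3)@(7, 7): e=[50,18,-8] → ·
    (4,3)@(9, 7): e=[50,6,4] → █
    (5,3)@(11, 7): e=[50,-6,16] → ·
    (7,5)@(15, 11): e=[90,-30,0] → ·  [on edge]
  covered (8 px):
    · · · · · · · · · · ·
    · █ █ █ █ · · · · · ·
    · · █ █ █ · · · · · ·
    · · · · █ · · · · · ·
    · · · · · · · · · · ·
    · · · · · · · · · · ·
    · · · · · · · · · · ·

Result: [18,0,18]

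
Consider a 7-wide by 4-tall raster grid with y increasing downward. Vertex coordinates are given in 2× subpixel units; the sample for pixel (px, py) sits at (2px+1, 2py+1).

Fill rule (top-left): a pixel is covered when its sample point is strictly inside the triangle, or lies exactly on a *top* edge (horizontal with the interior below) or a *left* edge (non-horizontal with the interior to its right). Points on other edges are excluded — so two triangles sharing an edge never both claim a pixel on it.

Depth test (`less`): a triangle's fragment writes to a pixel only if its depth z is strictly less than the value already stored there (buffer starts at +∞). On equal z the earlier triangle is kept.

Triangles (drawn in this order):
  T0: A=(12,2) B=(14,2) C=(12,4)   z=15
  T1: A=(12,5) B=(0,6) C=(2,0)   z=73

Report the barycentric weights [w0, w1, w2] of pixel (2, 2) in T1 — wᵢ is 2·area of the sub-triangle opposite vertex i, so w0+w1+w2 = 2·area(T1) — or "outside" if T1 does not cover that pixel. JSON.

T0:
  2·area = 4
  edge (12, 2)→(14, 2): d=(2,0) top-left  bias=+0
  edge (14, 2)→(12, 4): d=(-2,2) right/bottom  bias=-1
  edge (12, 4)→(12, 2): d=(0,-2) top-left  bias=+0
    (6,1)@(13, 3): e=[2,0,2] → ·  [on edge]
    (5,2)@(11, 5): e=[6,0,-2] → ·  [on edge]
    (4,3)@(9, 7): e=[10,0,-6] → ·  [on edge]
  covered (0 px):
    · · · · · · ·
    · · · · · · ·
    · · · · · · ·
    · · · · · · ·
T1:
  2·area = 70
  edge (12, 5)→(0, 6): d=(-12,1) right/bottom  bias=-1
  edge (0, 6)→(2, 0): d=(2,-6) top-left  bias=+0
  edge (2, 0)→(12, 5): d=(10,5) right/bottom  bias=-1
    (1,0)@(3, 1): e=[57,8,5] → #
    (2,0)@(5, 1): e=[55,20,-5] → ·
    (0,1)@(1, 3): e=[35,0,35] → #  [on edge]
    (2,1)@(5, 3): e=[31,24,15] → #
    (3,1)@(7, 3): e=[29,36,5] → #
    (4,1)@(9, 3): e=[27,48,-5] → ·
    (0,2)@(1, 5): e=[11,4,55] → #
    (4,2)@(9, 5): e=[3,52,15] → #
    (5,2)@(11, 5): e=[1,64,5] → #
    (6,2)@(13, 5): e=[-1,76,-5] → ·
    (0,3)@(1, 7): e=[-13,8,75] → ·
    (1,3)@(3, 7): e=[-15,20,65] → ·
  covered (11 px):
    · # · · · · ·
    # # # # · · ·
    # # # # # # ·
    · · · · · · ·

Final: [28,35,7]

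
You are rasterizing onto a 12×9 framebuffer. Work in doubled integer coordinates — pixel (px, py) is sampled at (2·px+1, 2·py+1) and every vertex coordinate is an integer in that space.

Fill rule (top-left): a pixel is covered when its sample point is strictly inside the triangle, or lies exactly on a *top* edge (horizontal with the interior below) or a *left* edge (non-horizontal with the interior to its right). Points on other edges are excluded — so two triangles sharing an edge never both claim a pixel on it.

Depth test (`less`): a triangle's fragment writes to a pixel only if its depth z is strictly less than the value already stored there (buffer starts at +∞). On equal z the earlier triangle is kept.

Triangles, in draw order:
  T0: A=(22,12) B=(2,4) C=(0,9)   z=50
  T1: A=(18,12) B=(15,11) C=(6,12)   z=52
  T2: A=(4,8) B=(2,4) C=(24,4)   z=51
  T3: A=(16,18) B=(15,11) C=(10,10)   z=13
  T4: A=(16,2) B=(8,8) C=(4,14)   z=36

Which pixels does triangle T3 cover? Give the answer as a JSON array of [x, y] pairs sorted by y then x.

T0:
  2·area = 116  (B↔C swapped to make it positive)
  edge (22, 12)→(0, 9): d=(-22,-3) top-left  bias=+0
  edge (0, 9)→(2, 4): d=(2,-5) top-left  bias=+0
  edge (2, 4)→(22, 12): d=(20,8) right/bottom  bias=-1
    (1,2)@(3, 5): e=[97,7,12] → █
    (2,2)@(5, 5): e=[103,17,-4] → ·
    (0,3)@(1, 7): e=[47,1,68] → █
    (2,3)@(5, 7): e=[59,21,36] → █
    (3,3)@(7, 7): e=[65,31,20] → █
    (4,3)@(9, 7): e=[71,41,4] → █
    (5,3)@(11, 7): e=[77,51,-12] → ·
    (0,4)@(1, 9): e=[3,5,108] → █
    (5,4)@(11, 9): e=[33,55,28] → █
    (6,4)@(13, 9): e=[39,65,12] → █
    (7,4)@(15, 9): e=[45,75,-4] → ·
    (0,5)@(1, 11): e=[-41,9,148] → ·
  covered (16 px):
    · · · · · · · · · · · ·
    · · · · · · · · · · · ·
    · █ · · · · · · · · · ·
    █ █ █ █ █ · · · · · · ·
    █ █ █ █ █ █ █ · · · · ·
    · · · · · · · █ █ █ · ·
    · · · · · · · · · · · ·
    · · · · · · · · · · · ·
    · · · · · · · · · · · ·
T1:
  2·area = 12  (B↔C swapped to make it positive)
  edge (18, 12)→(6, 12): d=(-12,0) right/bottom  bias=-1
  edge (6, 12)→(15, 11): d=(9,-1) top-left  bias=+0
  edge (15, 11)→(18, 12): d=(3,1) right/bottom  bias=-1
    (1,3)@(3, 7): e=[60,-48,0] → ·  [on edge]
    (4,4)@(9, 9): e=[36,-24,0] → ·  [on edge]
    (7,5)@(15, 11): e=[12,0,0] → ·  [on edge]
    (10,6)@(21, 13): e=[-12,24,0] → ·  [on edge]
  covered (0 px):
    · · · · · · · · · · · ·
    · · · · · · · · · · · ·
    · · · · · · · · · · · ·
    · · · · · · · · · · · ·
    · · · · · · · · · · · ·
    · · · · · · · · · · · ·
    · · · · · · · · · · · ·
    · · · · · · · · · · · ·
    · · · · · · · · · · · ·
T2:
  2·area = 88
  edge (4, 8)→(2, 4): d=(-2,-4) top-left  bias=+0
  edge (2, 4)→(24, 4): d=(22,0) top-left  bias=+0
  edge (24, 4)→(4, 8): d=(-20,4) right/bottom  bias=-1
    (1,2)@(3, 5): e=[2,22,64] → █
    (2,2)@(5, 5): e=[10,22,56] → █
    (3,2)@(7, 5): e=[18,22,48] → █
    (4,2)@(9, 5): e=[26,22,40] → █
    (5,2)@(11, 5): e=[34,22,32] → █
    (6,2)@(13, 5): e=[42,22,24] → █
    (7,2)@(15, 5): e=[50,22,16] → █
    (8,2)@(17, 5): e=[58,22,8] → █
    (9,2)@(19, 5): e=[66,22,0] → ·  [on edge]
    (1,3)@(3, 7): e=[-2,66,24] → ·
    (2,3)@(5, 7): e=[6,66,16] → █
    (4,3)@(9, 7): e=[22,66,0] → ·  [on edge]
  covered (10 px):
    · · · · · · · · · · · ·
    · · · · · · · · · · · ·
    · █ █ █ █ █ █ █ █ · · ·
    · · █ █ · · · · · · · ·
    · · · · · · · · · · · ·
    · · · · · · · · · · · ·
    · · · · · · · · · · · ·
    · · · · · · · · · · · ·
    · · · · · · · · · · · ·
T3:
  2·area = 34  (B↔C swapped to make it positive)
  edge (16, 18)→(10, 10): d=(-6,-8) top-left  bias=+0
  edge (10, 10)→(15, 11): d=(5,1) right/bottom  bias=-1
  edge (15, 11)→(16, 18): d=(1,7) right/bottom  bias=-1
    (2,4)@(5, 9): e=[-34,0,68] → ·  [on edge]
    (5,5)@(11, 11): e=[2,4,28] → █
    (6,5)@(13, 11): e=[18,2,14] → █
    (7,5)@(15, 11): e=[34,0,0] → ·  [on edge]
    (5,6)@(11, 13): e=[-10,14,30] → ·
    (6,6)@(13, 13): e=[6,12,16] → █
    (7,6)@(15, 13): e=[22,10,2] → █
    (8,6)@(17, 13): e=[38,8,-12] → ·
    (6,7)@(13, 15): e=[-6,22,18] → ·
    (7,7)@(15, 15): e=[10,20,4] → █
    (8,7)@(17, 15): e=[26,18,-10] → ·
    (7,8)@(15, 17): e=[-2,30,6] → ·
  covered (5 px):
    · · · · · · · · · · · ·
    · · · · · · · · · · · ·
    · · · · · · · · · · · ·
    · · · · · · · · · · · ·
    · · · · · · · · · · · ·
    · · · · · █ █ · · · · ·
    · · · · · · █ █ · · · ·
    · · · · · · · █ · · · ·
    · · · · · · · · · · · ·
T4:
  2·area = 24  (B↔C swapped to make it positive)
  edge (16, 2)→(4, 14): d=(-12,12) right/bottom  bias=-1
  edge (4, 14)→(8, 8): d=(4,-6) top-left  bias=+0
  edge (8, 8)→(16, 2): d=(8,-6) top-left  bias=+0
    (8,0)@(17, 1): e=[0,26,-2] → ·  [on edge]
    (7,1)@(15, 3): e=[0,22,2] → ·  [on edge]
    (6,2)@(13, 5): e=[0,18,6] → ·  [on edge]
    (5,3)@(11, 7): e=[0,14,10] → ·  [on edge]
    (4,4)@(9, 9): e=[0,10,14] → ·  [on edge]
    (3,5)@(7, 11): e=[0,6,18] → ·  [on edge]
    (2,6)@(5, 13): e=[0,2,22] → ·  [on edge]
    (1,7)@(3, 15): e=[0,-2,26] → ·  [on edge]
    (0,8)@(1, 17): e=[0,-6,30] → ·  [on edge]
  covered (0 px):
    · · · · · · · · · · · ·
    · · · · · · · · · · · ·
    · · · · · · · · · · · ·
    · · · · · · · · · · · ·
    · · · · · · · · · · · ·
    · · · · · · · · · · · ·
    · · · · · · · · · · · ·
    · · · · · · · · · · · ·
    · · · · · · · · · · · ·

Final: [[5,5],[6,5],[6,6],[7,6],[7,7]]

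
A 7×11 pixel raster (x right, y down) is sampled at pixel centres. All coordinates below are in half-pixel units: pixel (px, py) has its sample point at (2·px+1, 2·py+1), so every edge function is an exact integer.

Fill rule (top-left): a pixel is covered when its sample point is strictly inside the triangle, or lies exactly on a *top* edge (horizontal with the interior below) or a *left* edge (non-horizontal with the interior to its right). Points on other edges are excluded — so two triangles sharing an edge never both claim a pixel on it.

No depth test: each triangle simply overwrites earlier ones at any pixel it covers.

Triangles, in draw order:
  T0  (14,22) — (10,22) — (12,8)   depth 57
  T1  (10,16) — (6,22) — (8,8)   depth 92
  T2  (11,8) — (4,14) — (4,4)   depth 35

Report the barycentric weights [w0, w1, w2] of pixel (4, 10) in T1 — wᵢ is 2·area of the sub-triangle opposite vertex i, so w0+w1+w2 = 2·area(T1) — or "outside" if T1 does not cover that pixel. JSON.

T0:
  2·area = 56
  edge (14, 22)→(10, 22): d=(-4,0) right/bottom  bias=-1
  edge (10, 22)→(12, 8): d=(2,-14) top-left  bias=+0
  edge (12, 8)→(14, 22): d=(2,14) right/bottom  bias=-1
    (5,0)@(11, 1): e=[84,-28,0] → .  [on edge]
    (6,0)@(13, 1): e=[84,0,-28] → .  [on edge]
    (5,7)@(11, 15): e=[28,0,28] → X  [on edge]
    (6,7)@(13, 15): e=[28,28,0] → .  [on edge]
    (5,8)@(11, 17): e=[20,4,32] → X
    (6,8)@(13, 17): e=[20,32,4] → X
    (5,9)@(11, 19): e=[12,8,36] → X
    (5,10)@(11, 21): e=[4,12,40] → X
  covered (7 px):
    . . . . . . .
    . . . . . . .
    . . . . . . .
    . . . . . . .
    . . . . . . .
    . . . . . . .
    . . . . . . .
    . . . . . X .
    . . . . . X X
    . . . . . X X
    . . . . . X X
T1:
  2·area = 44
  edge (10, 16)→(6, 22): d=(-4,6) right/bottom  bias=-1
  edge (6, 22)→(8, 8): d=(2,-14) top-left  bias=+0
  edge (8, 8)→(10, 16): d=(2,8) right/bottom  bias=-1
    (4,0)@(9, 1): e=[66,0,-22] → .  [on edge]
    (4,6)@(9, 13): e=[18,24,2] → X
    (5,6)@(11, 13): e=[6,52,-14] → .
    (3,7)@(7, 15): e=[22,0,22] → X  [on edge]
    (5,7)@(11, 15): e=[-2,56,-10] → .
    (3,8)@(7, 17): e=[14,4,26] → X
    (5,8)@(11, 17): e=[-10,60,-6] → .
    (3,9)@(7, 19): e=[6,8,30] → X
    (4,9)@(9, 19): e=[-6,36,14] → .
    (3,10)@(7, 21): e=[-2,12,34] → .
  covered (6 px):
    . . . . . . .
    . . . . . . .
    . . . . . . .
    . . . . . . .
    . . . . . . .
    . . . . . . .
    . . . . X . .
    . . . X X . .
    . . . X X . .
    . . . X . . .
    . . . . . . .
T2:
  2·area = 70
  edge (11, 8)→(4, 14): d=(-7,6) right/bottom  bias=-1
  edge (4, 14)→(4, 4): d=(0,-10) top-left  bias=+0
  edge (4, 4)→(11, 8): d=(7,4) right/bottom  bias=-1
    (2,2)@(5, 5): e=[57,10,3] → X
    (3,2)@(7, 5): e=[45,30,-5] → .
    (2,3)@(5, 7): e=[43,10,17] → X
    (3,3)@(7, 7): e=[31,30,9] → X
    (4,3)@(9, 7): e=[19,50,1] → X
    (5,3)@(11, 7): e=[7,70,-7] → .
    (2,4)@(5, 9): e=[29,10,31] → X
    (5,4)@(11, 9): e=[-7,70,7] → .
    (2,5)@(5, 11): e=[15,10,45] → X
    (4,5)@(9, 11): e=[-9,50,29] → .
    (2,6)@(5, 13): e=[1,10,59] → X
    (3,6)@(7, 13): e=[-11,30,51] → .
  covered (10 px):
    . . . . . . .
    . . . . . . .
    . . X . . . .
    . . X X X . .
    . . X X X . .
    . . X X . . .
    . . X . . . .
    . . . . . . .
    . . . . . . .
    . . . . . . .
    . . . . . . .

Answer: "outside"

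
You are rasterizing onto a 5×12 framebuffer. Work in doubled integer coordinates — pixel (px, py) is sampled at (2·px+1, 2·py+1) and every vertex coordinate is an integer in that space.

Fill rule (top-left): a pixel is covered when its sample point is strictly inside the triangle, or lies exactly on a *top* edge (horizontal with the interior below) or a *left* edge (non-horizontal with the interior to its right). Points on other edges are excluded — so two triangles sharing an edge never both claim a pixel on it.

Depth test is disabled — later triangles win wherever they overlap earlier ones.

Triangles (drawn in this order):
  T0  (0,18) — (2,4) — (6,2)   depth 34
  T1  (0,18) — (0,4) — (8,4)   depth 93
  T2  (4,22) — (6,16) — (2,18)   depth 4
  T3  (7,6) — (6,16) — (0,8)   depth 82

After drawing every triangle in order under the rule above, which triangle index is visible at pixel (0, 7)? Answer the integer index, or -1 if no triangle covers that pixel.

T0:
  2·area = 52
  edge (0, 18)→(2, 4): d=(2,-14) top-left  bias=+0
  edge (2, 4)→(6, 2): d=(4,-2) top-left  bias=+0
  edge (6, 2)→(0, 18): d=(-6,16) right/bottom  bias=-1
    (2,1)@(5, 3): e=[40,2,10] → #
    (3,1)@(7, 3): e=[68,6,-22] → ·
    (1,2)@(3, 5): e=[16,6,30] → #
    (2,2)@(5, 5): e=[44,10,-2] → ·
    (1,3)@(3, 7): e=[20,14,18] → #
    (2,3)@(5, 7): e=[48,18,-14] → ·
    (1,4)@(3, 9): e=[24,22,6] → #
    (2,4)@(5, 9): e=[52,26,-26] → ·
    (0,5)@(1, 11): e=[0,26,26] → #  [on edge]
    (1,5)@(3, 11): e=[28,30,-6] → ·
    (0,6)@(1, 13): e=[4,34,14] → #
    (1,6)@(3, 13): e=[32,38,-18] → ·
  covered (7 px):
    · · · · ·
    · · # · ·
    · # · · ·
    · # · · ·
    · # · · ·
    # · · · ·
    # · · · ·
    # · · · ·
    · · · · ·
    · · · · ·
    · · · · ·
    · · · · ·
T1:
  2·area = 112
  edge (0, 18)→(0, 4): d=(0,-14) top-left  bias=+0
  edge (0, 4)→(8, 4): d=(8,0) top-left  bias=+0
  edge (8, 4)→(0, 18): d=(-8,14) right/bottom  bias=-1
    (0,2)@(1, 5): e=[14,8,90] → #
    (1,2)@(3, 5): e=[42,8,62] → #
    (2,2)@(5, 5): e=[70,8,34] → #
    (3,2)@(7, 5): e=[98,8,6] → #
    (4,2)@(9, 5): e=[126,8,-22] → ·
    (0,3)@(1, 7): e=[14,24,74] → #
    (3,3)@(7, 7): e=[98,24,-10] → ·
    (0,4)@(1, 9): e=[14,40,58] → #
    (3,4)@(7, 9): e=[98,40,-26] → ·
    (0,5)@(1, 11): e=[14,56,42] → #
    (2,5)@(5, 11): e=[70,56,-14] → ·
    (0,6)@(1, 13): e=[14,72,26] → #
  covered (14 px):
    · · · · ·
    · · · · ·
    # # # # ·
    # # # · ·
    # # # · ·
    # # · · ·
    # · · · ·
    # · · · ·
    · · · · ·
    · · · · ·
    · · · · ·
    · · · · ·
T2:
  2·area = 20  (B↔C swapped to make it positive)
  edge (4, 22)→(2, 18): d=(-2,-4) top-left  bias=+0
  edge (2, 18)→(6, 16): d=(4,-2) top-left  bias=+0
  edge (6, 16)→(4, 22): d=(-2,6) right/bottom  bias=-1
    (4,3)@(9, 7): e=[50,-30,0] → ·  [on edge]
    (3,6)@(7, 13): e=[30,-10,0] → ·  [on edge]
    (2,8)@(5, 17): e=[14,2,4] → #
    (3,8)@(7, 17): e=[22,6,-8] → ·
    (1,9)@(3, 19): e=[2,6,12] → #
    (2,9)@(5, 19): e=[10,10,0] → ·  [on edge]
    (1,10)@(3, 21): e=[-2,14,8] → ·
  covered (2 px):
    · · · · ·
    · · · · ·
    · · · · ·
    · · · · ·
    · · · · ·
    · · · · ·
    · · · · ·
    · · · · ·
    · · # · ·
    · # · · ·
    · · · · ·
    · · · · ·
T3:
  2·area = 68
  edge (7, 6)→(6, 16): d=(-1,10) right/bottom  bias=-1
  edge (6, 16)→(0, 8): d=(-6,-8) top-left  bias=+0
  edge (0, 8)→(7, 6): d=(7,-2) top-left  bias=+0
    (2,3)@(5, 7): e=[19,46,3] → #
    (3,3)@(7, 7): e=[-1,62,7] → ·
    (0,4)@(1, 9): e=[57,2,9] → #
    (1,4)@(3, 9): e=[37,18,13] → #
    (3,4)@(7, 9): e=[-3,50,21] → ·
    (0,5)@(1, 11): e=[55,-10,23] → ·
    (1,5)@(3, 11): e=[35,6,27] → #
    (3,5)@(7, 11): e=[-5,38,35] → ·
    (1,6)@(3, 13): e=[33,-6,41] → ·
    (2,6)@(5, 13): e=[13,10,45] → #
    (3,6)@(7, 13): e=[-7,26,49] → ·
    (2,7)@(5, 15): e=[11,-2,59] → ·
  covered (7 px):
    · · · · ·
    · · · · ·
    · · · · ·
    · · # · ·
    # # # · ·
    · # # · ·
    · · # · ·
    · · · · ·
    · · · · ·
    · · · · ·
    · · · · ·
    · · · · ·

Z-buffer (winner per pixel, '.' = empty):
  . . . . .
  . . 0 . .
  1 1 1 1 .
  1 1 3 . .
  3 3 3 . .
  1 3 3 . .
  1 . 3 . .
  1 . . . .
  . . 2 . .
  . 2 . . .
  . . . . .
  . . . . .

Answer: 1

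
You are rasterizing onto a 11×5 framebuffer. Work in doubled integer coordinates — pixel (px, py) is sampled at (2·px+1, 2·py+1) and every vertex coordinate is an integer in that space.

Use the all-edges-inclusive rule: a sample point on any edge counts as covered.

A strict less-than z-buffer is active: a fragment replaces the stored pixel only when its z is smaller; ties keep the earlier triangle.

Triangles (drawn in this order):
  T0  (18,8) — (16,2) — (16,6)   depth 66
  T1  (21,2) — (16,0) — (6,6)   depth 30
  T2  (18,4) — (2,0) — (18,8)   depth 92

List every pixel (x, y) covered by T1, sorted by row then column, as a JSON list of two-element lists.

T0:
  2·area = 8  (B↔C swapped to make it positive)
  edge (18, 8)→(16, 6): d=(-2,-2) inclusive
  edge (16, 6)→(16, 2): d=(0,-4) inclusive
  edge (16, 2)→(18, 8): d=(2,6) inclusive
    (5,0)@(11, 1): e=[0,-20,28] → .  [on edge]
    (6,1)@(13, 3): e=[0,-12,20] → .  [on edge]
    (7,2)@(15, 5): e=[0,-4,12] → .  [on edge]
    (8,2)@(17, 5): e=[4,4,0] → X  [on edge]
    (9,2)@(19, 5): e=[8,12,-12] → .
    (8,3)@(17, 7): e=[0,4,4] → X  [on edge]
    (9,3)@(19, 7): e=[4,12,-8] → .
    (8,4)@(17, 9): e=[-4,4,8] → .
    (9,4)@(19, 9): e=[0,12,-4] → .  [on edge]
  covered (2 px):
    . . . . . . . . . . .
    . . . . . . . . . . .
    . . . . . . . . X . .
    . . . . . . . . X . .
    . . . . . . . . . . .
T1:
  2·area = 50  (B↔C swapped to make it positive)
  edge (21, 2)→(6, 6): d=(-15,4) inclusive
  edge (6, 6)→(16, 0): d=(10,-6) inclusive
  edge (16, 0)→(21, 2): d=(5,2) inclusive
    (7,0)@(15, 1): e=[39,4,7] → X
    (8,0)@(17, 1): e=[31,16,3] → X
    (9,0)@(19, 1): e=[23,28,-1] → .
    (5,1)@(11, 3): e=[25,0,25] → X  [on edge]
    (6,1)@(13, 3): e=[17,12,21] → X
    (9,1)@(19, 3): e=[-7,48,9] → .
    (4,2)@(9, 5): e=[3,8,39] → X
    (5,2)@(11, 5): e=[-5,20,35] → .
    (6,2)@(13, 5): e=[-13,32,31] → .
    (7,2)@(15, 5): e=[-21,44,27] → .
    (8,2)@(17, 5): e=[-29,56,23] → .
    (4,3)@(9, 7): e=[-27,28,49] → .
    (0,4)@(1, 9): e=[-25,0,75] → .  [on edge]
  covered (7 px):
    . . . . . . . X X . .
    . . . . . X X X X . .
    . . . . X . . . . . .
    . . . . . . . . . . .
    . . . . . . . . . . .
T2:
  2·area = 64  (B↔C swapped to make it positive)
  edge (18, 4)→(18, 8): d=(0,4) inclusive
  edge (18, 8)→(2, 0): d=(-16,-8) inclusive
  edge (2, 0)→(18, 4): d=(16,4) inclusive
    (2,0)@(5, 1): e=[52,8,4] → X
    (3,0)@(7, 1): e=[44,24,-4] → .
    (2,1)@(5, 3): e=[52,-24,36] → .
    (4,1)@(9, 3): e=[36,8,20] → X
    (5,1)@(11, 3): e=[28,24,12] → X
    (6,1)@(13, 3): e=[20,40,4] → X
    (7,1)@(15, 3): e=[12,56,-4] → .
    (4,2)@(9, 5): e=[36,-24,52] → .
    (5,2)@(11, 5): e=[28,-8,44] → .
    (6,2)@(13, 5): e=[20,8,36] → X
    (7,2)@(15, 5): e=[12,24,28] → X
    (8,2)@(17, 5): e=[4,40,20] → X
  covered (8 px):
    . . X . . . . . . . .
    . . . . X X X . . . .
    . . . . . . X X X . .
    . . . . . . . . X . .
    . . . . . . . . . . .

Final: [[7,0],[8,0],[5,1],[6,1],[7,1],[8,1],[4,2]]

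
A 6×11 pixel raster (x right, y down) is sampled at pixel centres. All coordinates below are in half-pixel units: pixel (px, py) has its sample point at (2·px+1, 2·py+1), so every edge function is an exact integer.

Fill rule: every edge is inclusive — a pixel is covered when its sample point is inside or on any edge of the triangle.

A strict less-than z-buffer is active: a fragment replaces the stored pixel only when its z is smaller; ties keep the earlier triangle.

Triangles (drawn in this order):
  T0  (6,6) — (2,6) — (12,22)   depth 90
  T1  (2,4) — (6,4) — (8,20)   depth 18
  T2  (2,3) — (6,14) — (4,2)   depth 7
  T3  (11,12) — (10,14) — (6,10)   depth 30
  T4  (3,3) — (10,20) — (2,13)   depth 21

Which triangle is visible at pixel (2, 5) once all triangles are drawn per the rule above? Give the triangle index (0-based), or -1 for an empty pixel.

T0:
  2·area = 64  (B↔C swapped to make it positive)
  edge (6, 6)→(12, 22): d=(6,16) inclusive
  edge (12, 22)→(2, 6): d=(-10,-16) inclusive
  edge (2, 6)→(6, 6): d=(4,0) inclusive
    (1,3)@(3, 7): e=[54,6,4] → X
    (2,3)@(5, 7): e=[22,38,4] → X
    (3,3)@(7, 7): e=[-10,70,4] → .
    (1,4)@(3, 9): e=[66,-14,12] → .
    (2,4)@(5, 9): e=[34,18,12] → X
    (3,4)@(7, 9): e=[2,50,12] → X
    (4,4)@(9, 9): e=[-30,82,12] → .
    (2,5)@(5, 11): e=[46,-2,20] → .
    (3,5)@(7, 11): e=[14,30,20] → X
    (4,5)@(9, 11): e=[-18,62,20] → .
    (3,6)@(7, 13): e=[26,10,28] → X
    (4,6)@(9, 13): e=[-6,42,28] → .
  covered (8 px):
    . . . . . .
    . . . . . .
    . . . . . .
    . X X . . .
    . . X X . .
    . . . X . .
    . . . X . .
    . . . . X .
    . . . . X .
    . . . . . .
    . . . . . .
T1:
  2·area = 64
  edge (2, 4)→(6, 4): d=(4,0) inclusive
  edge (6, 4)→(8, 20): d=(2,16) inclusive
  edge (8, 20)→(2, 4): d=(-6,-16) inclusive
    (1,2)@(3, 5): e=[4,50,10] → X
    (2,2)@(5, 5): e=[4,18,42] → X
    (3,2)@(7, 5): e=[4,-14,74] → .
    (1,3)@(3, 7): e=[12,54,-2] → .
    (2,3)@(5, 7): e=[12,22,30] → X
    (3,3)@(7, 7): e=[12,-10,62] → .
    (2,4)@(5, 9): e=[20,26,18] → X
    (3,4)@(7, 9): e=[20,-6,50] → .
    (2,5)@(5, 11): e=[28,30,6] → X
    (3,5)@(7, 11): e=[28,-2,38] → .
    (2,6)@(5, 13): e=[36,34,-6] → .
    (3,6)@(7, 13): e=[36,2,26] → X
  covered (8 px):
    . . . . . .
    . . . . . .
    . X X . . .
    . . X . . .
    . . X . . .
    . . X . . .
    . . . X . .
    . . . X . .
    . . . X . .
    . . . . . .
    . . . . . .
T2:
  2·area = 26  (B↔C swapped to make it positive)
  edge (2, 3)→(4, 2): d=(2,-1) inclusive
  edge (4, 2)→(6, 14): d=(2,12) inclusive
  edge (6, 14)→(2, 3): d=(-4,-11) inclusive
    (1,1)@(3, 3): e=[1,14,11] → X
    (2,1)@(5, 3): e=[3,-10,33] → .
    (1,2)@(3, 5): e=[5,18,3] → X
    (2,2)@(5, 5): e=[7,-6,25] → .
    (1,3)@(3, 7): e=[9,22,-5] → .
    (2,4)@(5, 9): e=[15,2,9] → X
    (3,4)@(7, 9): e=[17,-22,31] → .
    (2,5)@(5, 11): e=[19,6,1] → X
    (3,5)@(7, 11): e=[21,-18,23] → .
    (2,6)@(5, 13): e=[23,10,-7] → .
  covered (4 px):
    . . . . . .
    . X . . . .
    . X . . . .
    . . . . . .
    . . X . . .
    . . X . . .
    . . . . . .
    . . . . . .
    . . . . . .
    . . . . . .
    . . . . . .
T3:
  2·area = 12
  edge (11, 12)→(10, 14): d=(-1,2) inclusive
  edge (10, 14)→(6, 10): d=(-4,-4) inclusive
  edge (6, 10)→(11, 12): d=(5,2) inclusive
    (0,2)@(1, 5): e=[27,0,-15] → .  [on edge]
    (1,3)@(3, 7): e=[21,0,-9] → .  [on edge]
    (2,4)@(5, 9): e=[15,0,-3] → .  [on edge]
    (3,5)@(7, 11): e=[9,0,3] → X  [on edge]
    (4,5)@(9, 11): e=[5,8,-1] → .
    (3,6)@(7, 13): e=[7,-8,13] → .
    (4,6)@(9, 13): e=[3,0,9] → X  [on edge]
    (5,6)@(11, 13): e=[-1,8,5] → .
    (4,7)@(9, 15): e=[1,-8,19] → .
    (5,7)@(11, 15): e=[-3,0,15] → .  [on edge]
  covered (2 px):
    . . . . . .
    . . . . . .
    . . . . . .
    . . . . . .
    . . . . . .
    . . . X . .
    . . . . X .
    . . . . . .
    . . . . . .
    . . . . . .
    . . . . . .
T4:
  2·area = 87
  edge (3, 3)→(10, 20): d=(7,17) inclusive
  edge (10, 20)→(2, 13): d=(-8,-7) inclusive
  edge (2, 13)→(3, 3): d=(1,-10) inclusive
    (1,1)@(3, 3): e=[0,87,0] → X  [on edge]
    (2,1)@(5, 3): e=[-34,101,20] → .
    (1,2)@(3, 5): e=[14,71,2] → X
    (2,2)@(5, 5): e=[-20,85,22] → .
    (1,3)@(3, 7): e=[28,55,4] → X
    (2,3)@(5, 7): e=[-6,69,24] → .
    (1,4)@(3, 9): e=[42,39,6] → X
    (2,4)@(5, 9): e=[8,53,26] → X
    (3,4)@(7, 9): e=[-26,67,46] → .
    (1,5)@(3, 11): e=[56,23,8] → X
    (3,5)@(7, 11): e=[-12,51,48] → .
    (1,6)@(3, 13): e=[70,7,10] → X
  covered (14 px):
    . . . . . .
    . X . . . .
    . X . . . .
    . X . . . .
    . X X . . .
    . X X . . .
    . X X X . .
    . . X X . .
    . . . X . .
    . . . . X .
    . . . . . .

Z-buffer (winner per pixel, '.' = empty):
  . . . . . .
  . 2 . . . .
  . 2 1 . . .
  . 4 1 . . .
  . 4 2 0 . .
  . 4 2 3 . .
  . 4 4 1 3 .
  . . 4 1 0 .
  . . . 1 0 .
  . . . . 4 .
  . . . . . .

Result: 2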